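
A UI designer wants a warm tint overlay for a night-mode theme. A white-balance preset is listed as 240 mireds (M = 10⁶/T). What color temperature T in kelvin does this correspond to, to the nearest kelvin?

T = 10⁶ / 240 = 4166.67 K → 4167 K.

4167 K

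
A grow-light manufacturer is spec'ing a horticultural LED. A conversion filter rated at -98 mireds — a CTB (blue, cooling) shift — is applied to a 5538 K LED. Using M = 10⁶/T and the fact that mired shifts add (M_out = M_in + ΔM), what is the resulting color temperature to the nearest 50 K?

12100 K

M_in = 10⁶/5538 = 180.57 mireds.
M_out = 180.57 + (-98) = 82.57 mireds.
T_out = 10⁶/82.57 = 12110.8 K → 12100 K.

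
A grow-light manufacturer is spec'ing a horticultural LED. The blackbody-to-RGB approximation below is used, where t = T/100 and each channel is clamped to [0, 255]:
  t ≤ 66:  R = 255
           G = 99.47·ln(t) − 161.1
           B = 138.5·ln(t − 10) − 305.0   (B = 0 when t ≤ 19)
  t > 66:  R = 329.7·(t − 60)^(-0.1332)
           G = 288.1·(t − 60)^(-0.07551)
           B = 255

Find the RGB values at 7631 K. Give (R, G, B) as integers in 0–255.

t = 7631/100 = 76.31; the t > 66 branch applies.
R = 329.7·(76.31 − 60)^(-0.1332) = 329.7·16.31^(-0.1332) = 329.7·0.68945 = 227.311.
G = 288.1·(76.31 − 60)^(-0.07551) = 288.1·16.31^(-0.07551) = 288.1·0.80993 = 233.341.
B = 255 by definition for t > 66.
Rounded: (227, 233, 255).

(227, 233, 255)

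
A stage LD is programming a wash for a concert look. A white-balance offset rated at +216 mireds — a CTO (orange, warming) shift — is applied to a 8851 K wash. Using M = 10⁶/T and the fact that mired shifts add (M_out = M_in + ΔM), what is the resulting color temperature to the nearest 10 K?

3040 K

M_in = 10⁶/8851 = 112.98 mireds.
M_out = 112.98 + (+216) = 328.98 mireds.
T_out = 10⁶/328.98 = 3039.7 K → 3040 K.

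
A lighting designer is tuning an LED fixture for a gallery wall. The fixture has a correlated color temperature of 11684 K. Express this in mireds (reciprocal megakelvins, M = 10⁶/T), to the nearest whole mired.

86 mireds

M = 10⁶ / 11684 = 85.587 → 86 mireds.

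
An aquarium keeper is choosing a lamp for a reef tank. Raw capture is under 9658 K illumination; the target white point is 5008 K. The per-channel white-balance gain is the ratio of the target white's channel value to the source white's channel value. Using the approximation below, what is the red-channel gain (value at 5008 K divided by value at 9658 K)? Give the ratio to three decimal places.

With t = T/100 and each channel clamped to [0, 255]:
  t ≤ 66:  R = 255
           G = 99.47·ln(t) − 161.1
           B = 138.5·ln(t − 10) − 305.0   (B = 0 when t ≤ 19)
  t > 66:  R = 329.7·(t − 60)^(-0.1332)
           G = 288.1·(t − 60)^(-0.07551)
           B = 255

1.249

At 9658 K (t = 96.58):
  R = 329.7·(96.58 − 60)^(-0.1332) = 329.7·36.58^(-0.1332) = 329.7·0.61912 = 204.124.
At 5008 K (t = 50.08):
  R = 255 by definition for t ≤ 66.
Gain = 255.000 / 204.124 = 1.2492 → 1.249.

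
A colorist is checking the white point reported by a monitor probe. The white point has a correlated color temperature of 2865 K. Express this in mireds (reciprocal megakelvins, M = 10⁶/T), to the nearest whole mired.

349 mireds

M = 10⁶ / 2865 = 349.040 → 349 mireds.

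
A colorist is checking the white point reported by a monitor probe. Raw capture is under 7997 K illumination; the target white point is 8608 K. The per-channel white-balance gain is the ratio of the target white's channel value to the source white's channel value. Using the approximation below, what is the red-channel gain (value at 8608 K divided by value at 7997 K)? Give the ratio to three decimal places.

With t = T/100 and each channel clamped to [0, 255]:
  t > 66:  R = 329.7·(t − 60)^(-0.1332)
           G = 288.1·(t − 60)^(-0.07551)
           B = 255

0.965

At 7997 K (t = 79.97):
  R = 329.7·(79.97 − 60)^(-0.1332) = 329.7·19.97^(-0.1332) = 329.7·0.67110 = 221.263.
At 8608 K (t = 86.08):
  R = 329.7·(86.08 − 60)^(-0.1332) = 329.7·26.08^(-0.1332) = 329.7·0.64766 = 213.534.
Gain = 213.534 / 221.263 = 0.9651 → 0.965.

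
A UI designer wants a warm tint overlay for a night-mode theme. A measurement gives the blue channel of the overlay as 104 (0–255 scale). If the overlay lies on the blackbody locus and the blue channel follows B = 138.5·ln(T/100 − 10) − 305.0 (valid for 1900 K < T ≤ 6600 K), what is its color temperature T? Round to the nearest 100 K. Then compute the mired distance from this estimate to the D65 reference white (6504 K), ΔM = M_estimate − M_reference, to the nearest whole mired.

ln(t − 10) = (104 + 305.0) / 138.5 = 2.9531.
t − 10 = e^2.9531 = 19.165, so t = 29.165.
T = 100·t = 2916 K → 2900 K to the nearest 100 K.
M_estimate = 10⁶/2900 = 344.83; M_reference = 10⁶/6504 = 153.75.
ΔM = 344.83 − 153.75 = 191.08 → +191 mireds.

+191 mireds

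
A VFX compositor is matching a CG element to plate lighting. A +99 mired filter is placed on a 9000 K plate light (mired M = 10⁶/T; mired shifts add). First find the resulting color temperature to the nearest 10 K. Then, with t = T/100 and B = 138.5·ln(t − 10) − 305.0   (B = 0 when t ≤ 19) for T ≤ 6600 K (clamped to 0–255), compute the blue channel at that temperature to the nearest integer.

M_in = 10⁶/9000 = 111.11; M_out = 111.11 + (+99) = 210.11.
T_out = 10⁶/210.11 = 4759.4 K → 4760 K; t = 47.6.
B = 138.5·ln(47.6 − 10) − 305.0 = 138.5·ln 37.6 − 305.0 = 138.5·3.6270 − 305.0 = 197.340.
Rounded: 197.

197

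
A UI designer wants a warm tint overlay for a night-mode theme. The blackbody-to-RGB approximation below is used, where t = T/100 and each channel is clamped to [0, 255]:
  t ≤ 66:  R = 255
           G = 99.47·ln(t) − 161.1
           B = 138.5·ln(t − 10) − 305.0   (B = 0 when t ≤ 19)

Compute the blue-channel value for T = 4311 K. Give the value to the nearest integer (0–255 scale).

180

t = 4311/100 = 43.11; the t ≤ 66 branch applies.
B = 138.5·ln(43.11 − 10) − 305.0 = 138.5·ln 33.11 − 305.0 = 138.5·3.4998 − 305.0 = 179.727.
Rounded: 180.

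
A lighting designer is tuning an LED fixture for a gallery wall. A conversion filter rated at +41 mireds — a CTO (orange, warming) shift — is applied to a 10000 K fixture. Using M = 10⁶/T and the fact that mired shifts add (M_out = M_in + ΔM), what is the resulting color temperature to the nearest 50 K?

7100 K

M_in = 10⁶/10000 = 100.00 mireds.
M_out = 100.00 + (+41) = 141.00 mireds.
T_out = 10⁶/141.00 = 7092.2 K → 7100 K.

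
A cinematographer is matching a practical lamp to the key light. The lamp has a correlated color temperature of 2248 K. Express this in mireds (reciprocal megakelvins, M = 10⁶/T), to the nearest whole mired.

445 mireds

M = 10⁶ / 2248 = 444.840 → 445 mireds.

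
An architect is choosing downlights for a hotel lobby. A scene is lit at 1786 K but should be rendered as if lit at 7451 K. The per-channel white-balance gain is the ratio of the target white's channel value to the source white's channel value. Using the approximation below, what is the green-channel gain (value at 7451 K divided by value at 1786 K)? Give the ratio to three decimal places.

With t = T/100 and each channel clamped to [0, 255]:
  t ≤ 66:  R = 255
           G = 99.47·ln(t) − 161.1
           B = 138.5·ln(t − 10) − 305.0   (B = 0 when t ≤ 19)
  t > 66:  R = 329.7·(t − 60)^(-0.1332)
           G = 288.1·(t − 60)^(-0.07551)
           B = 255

1.874

At 1786 K (t = 17.86):
  G = 99.47·ln 17.86 − 161.1 = 99.47·2.8826 − 161.1 = 125.629.
At 7451 K (t = 74.51):
  G = 288.1·(74.51 − 60)^(-0.07551) = 288.1·14.51^(-0.07551) = 288.1·0.81711 = 235.410.
Gain = 235.410 / 125.629 = 1.8739 → 1.874.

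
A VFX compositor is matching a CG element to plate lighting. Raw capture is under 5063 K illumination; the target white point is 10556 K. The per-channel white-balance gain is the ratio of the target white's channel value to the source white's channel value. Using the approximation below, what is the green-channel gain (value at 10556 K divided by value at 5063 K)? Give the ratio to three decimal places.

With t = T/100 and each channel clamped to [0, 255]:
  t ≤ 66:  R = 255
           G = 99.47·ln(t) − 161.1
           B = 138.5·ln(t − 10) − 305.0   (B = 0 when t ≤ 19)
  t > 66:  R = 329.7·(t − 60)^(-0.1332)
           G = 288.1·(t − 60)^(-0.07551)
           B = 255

0.942

At 5063 K (t = 50.63):
  G = 99.47·ln 50.63 − 161.1 = 99.47·3.9245 − 161.1 = 229.274.
At 10556 K (t = 105.56):
  G = 288.1·(105.56 − 60)^(-0.07551) = 288.1·45.56^(-0.07551) = 288.1·0.74948 = 215.925.
Gain = 215.925 / 229.274 = 0.9418 → 0.942.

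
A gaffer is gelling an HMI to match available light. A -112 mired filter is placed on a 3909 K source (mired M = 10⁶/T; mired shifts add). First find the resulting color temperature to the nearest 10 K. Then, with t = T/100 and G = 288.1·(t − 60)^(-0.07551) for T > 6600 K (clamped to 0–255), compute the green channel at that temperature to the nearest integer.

243

M_in = 10⁶/3909 = 255.82; M_out = 255.82 + (-112) = 143.82.
T_out = 10⁶/143.82 = 6953.1 K → 6950 K; t = 69.5.
G = 288.1·(69.5 − 60)^(-0.07551) = 288.1·9.5^(-0.07551) = 288.1·0.84367 = 243.061.
Rounded: 243.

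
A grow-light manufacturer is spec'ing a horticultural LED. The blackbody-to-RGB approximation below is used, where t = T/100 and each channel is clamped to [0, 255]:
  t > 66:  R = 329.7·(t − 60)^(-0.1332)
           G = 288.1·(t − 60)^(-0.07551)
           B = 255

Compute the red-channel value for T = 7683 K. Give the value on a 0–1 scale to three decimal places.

t = 7683/100 = 76.83; the t > 66 branch applies.
R = 329.7·(76.83 − 60)^(-0.1332) = 329.7·16.83^(-0.1332) = 329.7·0.68657 = 226.363.
On a 0–1 scale: 226.363/255 = 0.8877 → 0.888.

0.888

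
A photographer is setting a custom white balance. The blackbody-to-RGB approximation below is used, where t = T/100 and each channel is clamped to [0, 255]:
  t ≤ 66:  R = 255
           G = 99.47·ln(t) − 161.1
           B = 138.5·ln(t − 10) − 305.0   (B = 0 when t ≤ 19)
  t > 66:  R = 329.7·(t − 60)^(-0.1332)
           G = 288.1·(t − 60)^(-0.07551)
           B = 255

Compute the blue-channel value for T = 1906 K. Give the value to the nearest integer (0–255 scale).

0

t = 1906/100 = 19.06; the t ≤ 66 branch applies.
B = 138.5·ln(19.06 − 10) − 305.0 = 138.5·ln 9.06 − 305.0 = 138.5·2.2039 − 305.0 = 0.236.
Rounded: 0.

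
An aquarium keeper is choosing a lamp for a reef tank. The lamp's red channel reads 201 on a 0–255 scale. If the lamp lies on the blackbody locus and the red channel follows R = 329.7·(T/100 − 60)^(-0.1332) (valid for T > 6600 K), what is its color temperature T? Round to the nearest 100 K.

10100 K

(t − 60)^(-0.1332) = 201/329.7 = 0.60965.
t − 60 = 0.60965^(1/-0.1332) = 0.60965^(-7.508) = 41.071, so t = 101.071.
T = 100·t = 10107 K → 10100 K to the nearest 100 K.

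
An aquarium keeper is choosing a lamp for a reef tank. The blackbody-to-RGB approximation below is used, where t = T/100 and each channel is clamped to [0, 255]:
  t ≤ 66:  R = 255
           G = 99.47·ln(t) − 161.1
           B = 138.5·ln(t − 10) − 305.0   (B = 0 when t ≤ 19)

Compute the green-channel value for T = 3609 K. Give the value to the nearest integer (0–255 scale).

196

t = 3609/100 = 36.09; the t ≤ 66 branch applies.
G = 99.47·ln 36.09 − 161.1 = 99.47·3.5860 − 161.1 = 195.601.
Rounded: 196.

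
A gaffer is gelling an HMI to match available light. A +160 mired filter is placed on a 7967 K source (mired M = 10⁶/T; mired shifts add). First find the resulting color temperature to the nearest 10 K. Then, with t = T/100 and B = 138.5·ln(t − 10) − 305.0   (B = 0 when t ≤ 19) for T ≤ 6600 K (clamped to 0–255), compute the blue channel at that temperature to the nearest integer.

M_in = 10⁶/7967 = 125.52; M_out = 125.52 + (+160) = 285.52.
T_out = 10⁶/285.52 = 3502.4 K → 3500 K; t = 35.
B = 138.5·ln(35 − 10) − 305.0 = 138.5·ln 25 − 305.0 = 138.5·3.2189 − 305.0 = 140.814.
Rounded: 141.

141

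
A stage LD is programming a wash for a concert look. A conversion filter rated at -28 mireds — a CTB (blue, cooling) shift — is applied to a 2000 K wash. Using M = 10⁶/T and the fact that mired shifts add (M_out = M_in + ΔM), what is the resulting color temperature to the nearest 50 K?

M_in = 10⁶/2000 = 500.00 mireds.
M_out = 500.00 + (-28) = 472.00 mireds.
T_out = 10⁶/472.00 = 2118.6 K → 2100 K.

2100 K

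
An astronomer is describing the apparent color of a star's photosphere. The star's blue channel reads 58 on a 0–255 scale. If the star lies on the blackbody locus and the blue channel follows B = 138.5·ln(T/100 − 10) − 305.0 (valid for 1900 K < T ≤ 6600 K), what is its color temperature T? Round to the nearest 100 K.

ln(t − 10) = (58 + 305.0) / 138.5 = 2.6209.
t − 10 = e^2.6209 = 13.749, so t = 23.749.
T = 100·t = 2375 K → 2400 K to the nearest 100 K.

2400 K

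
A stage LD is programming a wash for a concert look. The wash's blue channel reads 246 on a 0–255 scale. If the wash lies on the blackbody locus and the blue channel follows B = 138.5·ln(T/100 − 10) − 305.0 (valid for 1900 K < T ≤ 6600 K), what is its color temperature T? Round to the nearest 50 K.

6350 K

ln(t − 10) = (246 + 305.0) / 138.5 = 3.9783.
t − 10 = e^3.9783 = 53.428, so t = 63.428.
T = 100·t = 6343 K → 6350 K to the nearest 50 K.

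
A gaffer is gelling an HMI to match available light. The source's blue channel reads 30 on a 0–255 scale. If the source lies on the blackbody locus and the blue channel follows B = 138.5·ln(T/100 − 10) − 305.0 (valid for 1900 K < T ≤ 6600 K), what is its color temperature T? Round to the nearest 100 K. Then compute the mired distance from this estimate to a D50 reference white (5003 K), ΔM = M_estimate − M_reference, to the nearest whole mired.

ln(t − 10) = (30 + 305.0) / 138.5 = 2.4188.
t − 10 = e^2.4188 = 11.232, so t = 21.232.
T = 100·t = 2123 K → 2100 K to the nearest 100 K.
M_estimate = 10⁶/2100 = 476.19; M_reference = 10⁶/5003 = 199.88.
ΔM = 476.19 − 199.88 = 276.31 → +276 mireds.

+276 mireds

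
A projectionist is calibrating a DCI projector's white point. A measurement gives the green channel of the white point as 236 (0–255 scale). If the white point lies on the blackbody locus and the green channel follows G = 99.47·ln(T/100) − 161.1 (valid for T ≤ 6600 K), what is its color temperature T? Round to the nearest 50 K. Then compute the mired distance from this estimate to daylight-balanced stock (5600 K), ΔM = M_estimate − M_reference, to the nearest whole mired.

+7 mireds

ln t = (236 + 161.1) / 99.47 = 3.9922.
t = e^3.9922 = 54.172.
T = 100·t = 5417 K → 5400 K to the nearest 50 K.
M_estimate = 10⁶/5400 = 185.19; M_reference = 10⁶/5600 = 178.57.
ΔM = 185.19 − 178.57 = 6.61 → +7 mireds.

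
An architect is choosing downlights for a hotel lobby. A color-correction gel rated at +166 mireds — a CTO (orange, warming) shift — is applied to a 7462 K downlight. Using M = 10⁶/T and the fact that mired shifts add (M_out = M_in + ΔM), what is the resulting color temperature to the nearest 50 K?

M_in = 10⁶/7462 = 134.01 mireds.
M_out = 134.01 + (+166) = 300.01 mireds.
T_out = 10⁶/300.01 = 3333.2 K → 3350 K.

3350 K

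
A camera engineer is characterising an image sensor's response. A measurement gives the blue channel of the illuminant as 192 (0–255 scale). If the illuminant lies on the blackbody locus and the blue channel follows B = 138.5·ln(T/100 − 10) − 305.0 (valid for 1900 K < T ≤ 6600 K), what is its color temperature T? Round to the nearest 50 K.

4600 K

ln(t − 10) = (192 + 305.0) / 138.5 = 3.5884.
t − 10 = e^3.5884 = 36.178, so t = 46.178.
T = 100·t = 4618 K → 4600 K to the nearest 50 K.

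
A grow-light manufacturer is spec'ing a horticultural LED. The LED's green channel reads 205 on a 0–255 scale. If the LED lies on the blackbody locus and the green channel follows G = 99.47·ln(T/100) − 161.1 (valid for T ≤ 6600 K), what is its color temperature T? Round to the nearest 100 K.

ln t = (205 + 161.1) / 99.47 = 3.6805.
t = e^3.6805 = 39.666.
T = 100·t = 3967 K → 4000 K to the nearest 100 K.

4000 K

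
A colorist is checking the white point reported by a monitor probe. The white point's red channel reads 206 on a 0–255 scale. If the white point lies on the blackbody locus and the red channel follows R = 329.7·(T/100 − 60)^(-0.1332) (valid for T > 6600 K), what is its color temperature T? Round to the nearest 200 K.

9400 K

(t − 60)^(-0.1332) = 206/329.7 = 0.62481.
t − 60 = 0.62481^(1/-0.1332) = 0.62481^(-7.508) = 34.152, so t = 94.152.
T = 100·t = 9415 K → 9400 K to the nearest 200 K.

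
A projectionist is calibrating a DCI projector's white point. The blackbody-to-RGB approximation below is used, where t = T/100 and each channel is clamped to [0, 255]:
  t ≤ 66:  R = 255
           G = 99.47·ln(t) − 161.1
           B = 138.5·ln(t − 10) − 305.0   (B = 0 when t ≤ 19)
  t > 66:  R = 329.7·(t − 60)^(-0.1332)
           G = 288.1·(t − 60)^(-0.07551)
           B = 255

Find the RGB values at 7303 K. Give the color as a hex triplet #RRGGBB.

t = 7303/100 = 73.03; the t > 66 branch applies.
R = 329.7·(73.03 − 60)^(-0.1332) = 329.7·13.03^(-0.1332) = 329.7·0.71038 = 234.212.
G = 288.1·(73.03 − 60)^(-0.07551) = 288.1·13.03^(-0.07551) = 288.1·0.82378 = 237.331.
B = 255 by definition for t > 66.
Rounded: (234, 237, 255).
In hex: #EAEDFF.

#EAEDFF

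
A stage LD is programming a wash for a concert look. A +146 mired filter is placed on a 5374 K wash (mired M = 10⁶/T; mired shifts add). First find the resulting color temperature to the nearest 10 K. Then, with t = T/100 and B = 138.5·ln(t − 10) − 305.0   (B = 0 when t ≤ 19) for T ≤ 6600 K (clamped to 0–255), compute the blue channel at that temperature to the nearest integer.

M_in = 10⁶/5374 = 186.08; M_out = 186.08 + (+146) = 332.08.
T_out = 10⁶/332.08 = 3011.3 K → 3010 K; t = 30.1.
B = 138.5·ln(30.1 − 10) − 305.0 = 138.5·ln 20.1 − 305.0 = 138.5·3.0007 − 305.0 = 110.600.
Rounded: 111.

111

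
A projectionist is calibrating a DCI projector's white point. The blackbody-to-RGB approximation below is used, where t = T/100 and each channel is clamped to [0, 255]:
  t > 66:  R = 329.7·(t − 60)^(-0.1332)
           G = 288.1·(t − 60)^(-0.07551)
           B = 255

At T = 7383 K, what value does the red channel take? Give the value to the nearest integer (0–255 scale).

t = 7383/100 = 73.83; the t > 66 branch applies.
R = 329.7·(73.83 − 60)^(-0.1332) = 329.7·13.83^(-0.1332) = 329.7·0.70476 = 232.360.
Rounded: 232.

232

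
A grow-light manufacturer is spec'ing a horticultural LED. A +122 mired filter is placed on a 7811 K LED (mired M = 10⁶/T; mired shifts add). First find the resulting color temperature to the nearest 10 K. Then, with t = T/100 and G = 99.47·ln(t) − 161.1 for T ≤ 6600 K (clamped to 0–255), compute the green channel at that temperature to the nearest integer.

M_in = 10⁶/7811 = 128.02; M_out = 128.02 + (+122) = 250.02.
T_out = 10⁶/250.02 = 3999.6 K → 4000 K; t = 40.
G = 99.47·ln 40 − 161.1 = 99.47·3.6889 − 161.1 = 205.833.
Rounded: 206.

206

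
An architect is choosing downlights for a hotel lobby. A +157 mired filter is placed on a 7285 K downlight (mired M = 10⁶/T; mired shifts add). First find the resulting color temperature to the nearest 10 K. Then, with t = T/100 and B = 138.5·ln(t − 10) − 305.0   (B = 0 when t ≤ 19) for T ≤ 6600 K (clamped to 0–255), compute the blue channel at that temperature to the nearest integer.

M_in = 10⁶/7285 = 137.27; M_out = 137.27 + (+157) = 294.27.
T_out = 10⁶/294.27 = 3398.3 K → 3400 K; t = 34.
B = 138.5·ln(34 − 10) − 305.0 = 138.5·ln 24 − 305.0 = 138.5·3.1781 − 305.0 = 135.160.
Rounded: 135.

135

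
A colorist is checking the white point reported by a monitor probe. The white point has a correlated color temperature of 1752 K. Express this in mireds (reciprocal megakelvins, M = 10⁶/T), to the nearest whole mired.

571 mireds

M = 10⁶ / 1752 = 570.776 → 571 mireds.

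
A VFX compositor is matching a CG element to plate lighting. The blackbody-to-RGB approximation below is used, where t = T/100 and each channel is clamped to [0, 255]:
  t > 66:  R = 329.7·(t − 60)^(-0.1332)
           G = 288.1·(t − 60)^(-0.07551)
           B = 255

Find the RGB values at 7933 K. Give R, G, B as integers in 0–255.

t = 7933/100 = 79.33; the t > 66 branch applies.
R = 329.7·(79.33 − 60)^(-0.1332) = 329.7·19.33^(-0.1332) = 329.7·0.67402 = 222.225.
G = 288.1·(79.33 − 60)^(-0.07551) = 288.1·19.33^(-0.07551) = 288.1·0.79961 = 230.367.
B = 255 by definition for t > 66.
Rounded: (222, 230, 255).

R=222, G=230, B=255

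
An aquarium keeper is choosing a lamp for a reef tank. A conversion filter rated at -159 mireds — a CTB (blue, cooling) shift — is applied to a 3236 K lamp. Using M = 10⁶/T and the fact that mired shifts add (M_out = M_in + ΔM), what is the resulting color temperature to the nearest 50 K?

6650 K

M_in = 10⁶/3236 = 309.02 mireds.
M_out = 309.02 + (-159) = 150.02 mireds.
T_out = 10⁶/150.02 = 6665.6 K → 6650 K.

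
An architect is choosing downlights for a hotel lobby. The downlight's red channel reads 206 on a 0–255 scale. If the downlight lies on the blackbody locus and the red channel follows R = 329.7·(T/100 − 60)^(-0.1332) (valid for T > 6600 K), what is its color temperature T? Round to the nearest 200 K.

(t − 60)^(-0.1332) = 206/329.7 = 0.62481.
t − 60 = 0.62481^(1/-0.1332) = 0.62481^(-7.508) = 34.152, so t = 94.152.
T = 100·t = 9415 K → 9400 K to the nearest 200 K.

9400 K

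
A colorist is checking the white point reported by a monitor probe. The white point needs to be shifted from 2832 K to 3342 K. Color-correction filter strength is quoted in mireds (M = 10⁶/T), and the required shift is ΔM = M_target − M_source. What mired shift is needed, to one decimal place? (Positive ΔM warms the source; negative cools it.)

M_source = 10⁶/2832 = 353.107; M_target = 10⁶/3342 = 299.222.
ΔM = 299.222 − 353.107 = -53.885 → -53.9 mireds, a cooling shift.

-53.9 mireds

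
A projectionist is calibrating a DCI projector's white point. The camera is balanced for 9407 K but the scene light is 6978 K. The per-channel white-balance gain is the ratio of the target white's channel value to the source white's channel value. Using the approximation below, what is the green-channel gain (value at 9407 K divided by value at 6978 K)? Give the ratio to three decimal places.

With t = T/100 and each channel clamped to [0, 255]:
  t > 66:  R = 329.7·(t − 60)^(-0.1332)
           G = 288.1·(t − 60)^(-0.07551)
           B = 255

0.910

At 6978 K (t = 69.78):
  G = 288.1·(69.78 − 60)^(-0.07551) = 288.1·9.78^(-0.07551) = 288.1·0.84182 = 242.528.
At 9407 K (t = 94.07):
  G = 288.1·(94.07 − 60)^(-0.07551) = 288.1·34.07^(-0.07551) = 288.1·0.76611 = 220.716.
Gain = 220.716 / 242.528 = 0.9101 → 0.910.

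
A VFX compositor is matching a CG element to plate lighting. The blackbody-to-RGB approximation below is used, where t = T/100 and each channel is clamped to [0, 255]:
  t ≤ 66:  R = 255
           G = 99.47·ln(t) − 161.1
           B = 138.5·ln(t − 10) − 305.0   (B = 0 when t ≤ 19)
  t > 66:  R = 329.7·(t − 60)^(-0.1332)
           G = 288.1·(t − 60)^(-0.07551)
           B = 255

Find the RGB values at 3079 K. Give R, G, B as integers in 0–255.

t = 3079/100 = 30.79; the t ≤ 66 branch applies.
R = 255 by definition for t ≤ 66.
G = 99.47·ln 30.79 − 161.1 = 99.47·3.4272 − 161.1 = 179.803.
B = 138.5·ln(30.79 − 10) − 305.0 = 138.5·ln 20.79 − 305.0 = 138.5·3.0345 − 305.0 = 115.274.
Rounded: (255, 180, 115).

R=255, G=180, B=115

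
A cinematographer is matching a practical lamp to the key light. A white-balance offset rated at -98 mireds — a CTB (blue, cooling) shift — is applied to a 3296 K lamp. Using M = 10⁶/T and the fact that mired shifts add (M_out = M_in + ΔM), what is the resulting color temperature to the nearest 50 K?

M_in = 10⁶/3296 = 303.40 mireds.
M_out = 303.40 + (-98) = 205.40 mireds.
T_out = 10⁶/205.40 = 4868.6 K → 4850 K.

4850 K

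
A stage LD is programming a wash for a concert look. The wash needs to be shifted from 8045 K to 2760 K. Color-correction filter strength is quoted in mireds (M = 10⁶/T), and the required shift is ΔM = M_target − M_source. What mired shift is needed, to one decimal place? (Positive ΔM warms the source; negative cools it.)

M_source = 10⁶/8045 = 124.301; M_target = 10⁶/2760 = 362.319.
ΔM = 362.319 − 124.301 = 238.018 → +238.0 mireds, a warming shift.

+238.0 mireds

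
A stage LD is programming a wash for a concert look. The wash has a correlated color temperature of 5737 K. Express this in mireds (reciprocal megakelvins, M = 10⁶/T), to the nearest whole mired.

174 mireds

M = 10⁶ / 5737 = 174.307 → 174 mireds.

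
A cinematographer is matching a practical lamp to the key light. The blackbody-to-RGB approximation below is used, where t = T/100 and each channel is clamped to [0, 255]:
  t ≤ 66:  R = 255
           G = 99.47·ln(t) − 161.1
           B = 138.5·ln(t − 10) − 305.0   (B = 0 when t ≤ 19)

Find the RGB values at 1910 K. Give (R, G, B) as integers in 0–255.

(255, 132, 1)

t = 1910/100 = 19.1; the t ≤ 66 branch applies.
R = 255 by definition for t ≤ 66.
G = 99.47·ln 19.1 − 161.1 = 99.47·2.9497 − 161.1 = 132.305.
B = 138.5·ln(19.1 − 10) − 305.0 = 138.5·ln 9.1 − 305.0 = 138.5·2.2083 − 305.0 = 0.846.
Rounded: (255, 132, 1).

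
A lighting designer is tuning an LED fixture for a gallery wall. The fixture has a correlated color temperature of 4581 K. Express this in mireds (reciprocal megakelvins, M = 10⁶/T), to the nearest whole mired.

M = 10⁶ / 4581 = 218.293 → 218 mireds.

218 mireds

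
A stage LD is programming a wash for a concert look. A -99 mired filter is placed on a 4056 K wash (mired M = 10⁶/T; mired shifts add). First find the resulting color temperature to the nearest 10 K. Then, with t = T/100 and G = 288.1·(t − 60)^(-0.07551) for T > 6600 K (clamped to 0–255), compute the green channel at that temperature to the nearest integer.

M_in = 10⁶/4056 = 246.55; M_out = 246.55 + (-99) = 147.55.
T_out = 10⁶/147.55 = 6777.4 K → 6780 K; t = 67.8.
G = 288.1·(67.8 − 60)^(-0.07551) = 288.1·7.8^(-0.07551) = 288.1·0.85632 = 246.707.
Rounded: 247.

247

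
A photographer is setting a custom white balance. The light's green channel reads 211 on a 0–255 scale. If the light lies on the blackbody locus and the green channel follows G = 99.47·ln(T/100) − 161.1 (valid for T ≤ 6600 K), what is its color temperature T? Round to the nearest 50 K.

4200 K

ln t = (211 + 161.1) / 99.47 = 3.7408.
t = e^3.7408 = 42.133.
T = 100·t = 4213 K → 4200 K to the nearest 50 K.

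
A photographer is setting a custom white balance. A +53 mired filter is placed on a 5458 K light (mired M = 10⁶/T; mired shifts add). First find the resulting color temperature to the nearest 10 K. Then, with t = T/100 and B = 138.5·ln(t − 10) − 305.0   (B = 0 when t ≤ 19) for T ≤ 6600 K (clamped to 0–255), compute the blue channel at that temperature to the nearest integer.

M_in = 10⁶/5458 = 183.22; M_out = 183.22 + (+53) = 236.22.
T_out = 10⁶/236.22 = 4233.4 K → 4230 K; t = 42.3.
B = 138.5·ln(42.3 − 10) − 305.0 = 138.5·ln 32.3 − 305.0 = 138.5·3.4751 − 305.0 = 176.297.
Rounded: 176.

176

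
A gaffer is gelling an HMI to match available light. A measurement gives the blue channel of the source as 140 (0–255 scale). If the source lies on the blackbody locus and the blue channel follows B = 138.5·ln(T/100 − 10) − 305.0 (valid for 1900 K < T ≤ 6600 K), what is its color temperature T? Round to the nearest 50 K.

ln(t − 10) = (140 + 305.0) / 138.5 = 3.2130.
t − 10 = e^3.2130 = 24.853, so t = 34.853.
T = 100·t = 3485 K → 3500 K to the nearest 50 K.

3500 K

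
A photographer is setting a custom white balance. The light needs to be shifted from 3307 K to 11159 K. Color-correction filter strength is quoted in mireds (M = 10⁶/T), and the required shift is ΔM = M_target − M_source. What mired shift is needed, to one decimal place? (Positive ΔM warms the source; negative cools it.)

M_source = 10⁶/3307 = 302.389; M_target = 10⁶/11159 = 89.614.
ΔM = 89.614 − 302.389 = -212.775 → -212.8 mireds, a cooling shift.

-212.8 mireds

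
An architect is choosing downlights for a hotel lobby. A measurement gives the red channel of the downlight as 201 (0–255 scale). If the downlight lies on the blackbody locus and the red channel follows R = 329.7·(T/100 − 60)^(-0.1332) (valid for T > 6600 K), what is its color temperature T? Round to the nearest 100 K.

10100 K

(t − 60)^(-0.1332) = 201/329.7 = 0.60965.
t − 60 = 0.60965^(1/-0.1332) = 0.60965^(-7.508) = 41.071, so t = 101.071.
T = 100·t = 10107 K → 10100 K to the nearest 100 K.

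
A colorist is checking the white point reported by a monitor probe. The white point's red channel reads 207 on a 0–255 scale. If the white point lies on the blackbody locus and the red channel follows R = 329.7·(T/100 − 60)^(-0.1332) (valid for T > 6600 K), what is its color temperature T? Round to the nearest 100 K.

9300 K

(t − 60)^(-0.1332) = 207/329.7 = 0.62784.
t − 60 = 0.62784^(1/-0.1332) = 0.62784^(-7.508) = 32.933, so t = 92.933.
T = 100·t = 9293 K → 9300 K to the nearest 100 K.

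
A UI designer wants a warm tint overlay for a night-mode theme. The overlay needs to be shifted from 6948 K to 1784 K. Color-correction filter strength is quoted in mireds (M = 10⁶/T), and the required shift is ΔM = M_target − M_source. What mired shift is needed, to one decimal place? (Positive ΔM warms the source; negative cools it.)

+416.6 mireds

M_source = 10⁶/6948 = 143.926; M_target = 10⁶/1784 = 560.538.
ΔM = 560.538 − 143.926 = 416.612 → +416.6 mireds, a warming shift.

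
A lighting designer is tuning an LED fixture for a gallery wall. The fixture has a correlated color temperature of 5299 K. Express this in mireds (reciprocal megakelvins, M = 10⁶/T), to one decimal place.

188.7 mireds

M = 10⁶ / 5299 = 188.715 → 188.7 mireds.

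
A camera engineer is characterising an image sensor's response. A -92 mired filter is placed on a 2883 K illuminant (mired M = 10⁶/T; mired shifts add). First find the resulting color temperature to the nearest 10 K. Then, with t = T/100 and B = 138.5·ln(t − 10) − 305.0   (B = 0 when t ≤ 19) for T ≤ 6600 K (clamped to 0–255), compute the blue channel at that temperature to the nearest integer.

162

M_in = 10⁶/2883 = 346.86; M_out = 346.86 + (-92) = 254.86.
T_out = 10⁶/254.86 = 3923.7 K → 3920 K; t = 39.2.
B = 138.5·ln(39.2 − 10) − 305.0 = 138.5·ln 29.2 − 305.0 = 138.5·3.3742 − 305.0 = 162.322.
Rounded: 162.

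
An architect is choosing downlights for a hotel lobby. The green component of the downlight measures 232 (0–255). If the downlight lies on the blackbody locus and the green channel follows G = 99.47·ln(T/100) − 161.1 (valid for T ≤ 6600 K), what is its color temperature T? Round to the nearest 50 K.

ln t = (232 + 161.1) / 99.47 = 3.9519.
t = e^3.9519 = 52.036.
T = 100·t = 5204 K → 5200 K to the nearest 50 K.

5200 K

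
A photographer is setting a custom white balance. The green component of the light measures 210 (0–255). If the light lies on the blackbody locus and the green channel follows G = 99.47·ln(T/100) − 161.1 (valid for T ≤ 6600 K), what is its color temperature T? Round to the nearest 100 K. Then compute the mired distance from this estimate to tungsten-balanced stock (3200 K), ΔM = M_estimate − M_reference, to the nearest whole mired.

-74 mireds

ln t = (210 + 161.1) / 99.47 = 3.7308.
t = e^3.7308 = 41.711.
T = 100·t = 4171 K → 4200 K to the nearest 100 K.
M_estimate = 10⁶/4200 = 238.10; M_reference = 10⁶/3200 = 312.50.
ΔM = 238.10 − 312.50 = -74.40 → -74 mireds.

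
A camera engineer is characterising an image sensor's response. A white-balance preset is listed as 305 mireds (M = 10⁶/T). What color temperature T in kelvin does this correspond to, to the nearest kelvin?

3279 K

T = 10⁶ / 305 = 3278.69 K → 3279 K.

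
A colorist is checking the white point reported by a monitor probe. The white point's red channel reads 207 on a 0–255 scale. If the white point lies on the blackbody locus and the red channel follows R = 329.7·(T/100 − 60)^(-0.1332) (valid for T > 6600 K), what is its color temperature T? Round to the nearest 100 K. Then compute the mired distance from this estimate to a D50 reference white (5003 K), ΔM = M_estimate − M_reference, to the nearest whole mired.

-92 mireds

(t − 60)^(-0.1332) = 207/329.7 = 0.62784.
t − 60 = 0.62784^(1/-0.1332) = 0.62784^(-7.508) = 32.933, so t = 92.933.
T = 100·t = 9293 K → 9300 K to the nearest 100 K.
M_estimate = 10⁶/9300 = 107.53; M_reference = 10⁶/5003 = 199.88.
ΔM = 107.53 − 199.88 = -92.35 → -92 mireds.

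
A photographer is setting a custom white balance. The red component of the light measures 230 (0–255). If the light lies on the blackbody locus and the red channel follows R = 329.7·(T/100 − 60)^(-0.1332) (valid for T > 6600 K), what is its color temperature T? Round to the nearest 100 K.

(t − 60)^(-0.1332) = 230/329.7 = 0.69760.
t − 60 = 0.69760^(1/-0.1332) = 0.69760^(-7.508) = 14.932, so t = 74.932.
T = 100·t = 7493 K → 7500 K to the nearest 100 K.

7500 K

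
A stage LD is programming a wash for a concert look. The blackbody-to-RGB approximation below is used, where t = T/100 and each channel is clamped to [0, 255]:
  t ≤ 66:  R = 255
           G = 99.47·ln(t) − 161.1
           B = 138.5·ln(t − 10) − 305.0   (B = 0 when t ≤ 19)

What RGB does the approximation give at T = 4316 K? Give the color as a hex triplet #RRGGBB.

#FFD5B4

t = 4316/100 = 43.16; the t ≤ 66 branch applies.
R = 255 by definition for t ≤ 66.
G = 99.47·ln 43.16 − 161.1 = 99.47·3.7649 − 161.1 = 213.396.
B = 138.5·ln(43.16 − 10) − 305.0 = 138.5·ln 33.16 − 305.0 = 138.5·3.5013 − 305.0 = 179.936.
Rounded: (255, 213, 180).
In hex: #FFD5B4.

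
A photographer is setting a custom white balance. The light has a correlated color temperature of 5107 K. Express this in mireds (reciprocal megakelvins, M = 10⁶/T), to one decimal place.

M = 10⁶ / 5107 = 195.810 → 195.8 mireds.

195.8 mireds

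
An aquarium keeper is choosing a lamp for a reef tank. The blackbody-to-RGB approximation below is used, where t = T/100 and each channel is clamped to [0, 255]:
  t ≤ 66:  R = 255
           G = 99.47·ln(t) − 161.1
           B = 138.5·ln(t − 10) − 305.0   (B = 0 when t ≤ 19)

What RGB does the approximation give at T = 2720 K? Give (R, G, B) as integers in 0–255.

(255, 167, 89)

t = 2720/100 = 27.2; the t ≤ 66 branch applies.
R = 255 by definition for t ≤ 66.
G = 99.47·ln 27.2 − 161.1 = 99.47·3.3032 − 161.1 = 167.471.
B = 138.5·ln(27.2 − 10) − 305.0 = 138.5·ln 17.2 − 305.0 = 138.5·2.8449 − 305.0 = 89.020.
Rounded: (255, 167, 89).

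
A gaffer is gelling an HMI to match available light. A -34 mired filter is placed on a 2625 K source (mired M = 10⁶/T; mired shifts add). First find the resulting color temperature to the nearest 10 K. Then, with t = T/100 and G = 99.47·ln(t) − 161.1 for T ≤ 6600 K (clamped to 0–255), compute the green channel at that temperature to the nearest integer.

M_in = 10⁶/2625 = 380.95; M_out = 380.95 + (-34) = 346.95.
T_out = 10⁶/346.95 = 2882.2 K → 2880 K; t = 28.8.
G = 99.47·ln 28.8 − 161.1 = 99.47·3.3604 − 161.1 = 173.157.
Rounded: 173.

173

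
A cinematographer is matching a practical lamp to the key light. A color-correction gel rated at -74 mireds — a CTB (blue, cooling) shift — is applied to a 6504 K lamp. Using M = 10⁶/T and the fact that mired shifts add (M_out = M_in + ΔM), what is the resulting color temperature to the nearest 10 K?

12540 K

M_in = 10⁶/6504 = 153.75 mireds.
M_out = 153.75 + (-74) = 79.75 mireds.
T_out = 10⁶/79.75 = 12538.9 K → 12540 K.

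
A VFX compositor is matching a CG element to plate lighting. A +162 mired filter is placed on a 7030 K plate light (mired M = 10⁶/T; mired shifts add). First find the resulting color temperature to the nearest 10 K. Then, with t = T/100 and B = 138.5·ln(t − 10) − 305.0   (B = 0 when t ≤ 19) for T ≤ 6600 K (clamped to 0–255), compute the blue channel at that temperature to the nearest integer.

M_in = 10⁶/7030 = 142.25; M_out = 142.25 + (+162) = 304.25.
T_out = 10⁶/304.25 = 3286.8 K → 3290 K; t = 32.9.
B = 138.5·ln(32.9 − 10) − 305.0 = 138.5·ln 22.9 − 305.0 = 138.5·3.1311 − 305.0 = 128.662.
Rounded: 129.

129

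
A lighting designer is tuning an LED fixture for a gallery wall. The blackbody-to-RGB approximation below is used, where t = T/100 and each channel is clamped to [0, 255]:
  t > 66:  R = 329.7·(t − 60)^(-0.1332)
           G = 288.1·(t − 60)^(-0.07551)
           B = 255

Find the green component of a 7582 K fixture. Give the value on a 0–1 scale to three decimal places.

t = 7582/100 = 75.82; the t > 66 branch applies.
G = 288.1·(75.82 − 60)^(-0.07551) = 288.1·15.82^(-0.07551) = 288.1·0.81180 = 233.879.
On a 0–1 scale: 233.879/255 = 0.9172 → 0.917.

0.917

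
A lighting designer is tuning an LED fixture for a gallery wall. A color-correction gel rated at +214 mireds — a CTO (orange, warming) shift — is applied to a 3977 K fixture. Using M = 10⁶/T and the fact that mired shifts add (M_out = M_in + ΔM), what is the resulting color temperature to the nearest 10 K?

M_in = 10⁶/3977 = 251.45 mireds.
M_out = 251.45 + (+214) = 465.45 mireds.
T_out = 10⁶/465.45 = 2148.5 K → 2150 K.

2150 K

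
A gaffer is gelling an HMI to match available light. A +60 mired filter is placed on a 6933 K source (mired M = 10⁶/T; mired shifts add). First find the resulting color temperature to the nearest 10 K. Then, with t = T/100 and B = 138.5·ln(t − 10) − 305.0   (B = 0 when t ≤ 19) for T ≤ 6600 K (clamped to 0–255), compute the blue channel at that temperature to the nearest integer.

202

M_in = 10⁶/6933 = 144.24; M_out = 144.24 + (+60) = 204.24.
T_out = 10⁶/204.24 = 4896.3 K → 4900 K; t = 49.
B = 138.5·ln(49 − 10) − 305.0 = 138.5·ln 39 − 305.0 = 138.5·3.6636 − 305.0 = 202.403.
Rounded: 202.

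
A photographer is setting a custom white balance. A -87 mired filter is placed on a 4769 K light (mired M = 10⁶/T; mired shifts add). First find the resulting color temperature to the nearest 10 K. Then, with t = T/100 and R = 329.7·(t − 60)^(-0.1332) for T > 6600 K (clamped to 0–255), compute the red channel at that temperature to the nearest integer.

M_in = 10⁶/4769 = 209.69; M_out = 209.69 + (-87) = 122.69.
T_out = 10⁶/122.69 = 8150.8 K → 8150 K; t = 81.5.
R = 329.7·(81.5 − 60)^(-0.1332) = 329.7·21.5^(-0.1332) = 329.7·0.66454 = 219.098.
Rounded: 219.

219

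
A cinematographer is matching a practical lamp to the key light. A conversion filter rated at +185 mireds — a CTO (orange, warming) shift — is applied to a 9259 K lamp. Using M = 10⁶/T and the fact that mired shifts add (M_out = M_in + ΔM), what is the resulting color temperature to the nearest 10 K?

3410 K

M_in = 10⁶/9259 = 108.00 mireds.
M_out = 108.00 + (+185) = 293.00 mireds.
T_out = 10⁶/293.00 = 3412.9 K → 3410 K.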